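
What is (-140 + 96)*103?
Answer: -4532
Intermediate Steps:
(-140 + 96)*103 = -44*103 = -4532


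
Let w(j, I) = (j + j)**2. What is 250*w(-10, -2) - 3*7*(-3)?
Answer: 100063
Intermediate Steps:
w(j, I) = 4*j**2 (w(j, I) = (2*j)**2 = 4*j**2)
250*w(-10, -2) - 3*7*(-3) = 250*(4*(-10)**2) - 3*7*(-3) = 250*(4*100) - 21*(-3) = 250*400 + 63 = 100000 + 63 = 100063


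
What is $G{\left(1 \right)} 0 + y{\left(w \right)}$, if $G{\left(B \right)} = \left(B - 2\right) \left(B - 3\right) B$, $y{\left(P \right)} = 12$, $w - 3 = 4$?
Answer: $12$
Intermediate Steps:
$w = 7$ ($w = 3 + 4 = 7$)
$G{\left(B \right)} = B \left(-3 + B\right) \left(-2 + B\right)$ ($G{\left(B \right)} = \left(-2 + B\right) \left(-3 + B\right) B = \left(-3 + B\right) \left(-2 + B\right) B = B \left(-3 + B\right) \left(-2 + B\right)$)
$G{\left(1 \right)} 0 + y{\left(w \right)} = 1 \left(6 + 1^{2} - 5\right) 0 + 12 = 1 \left(6 + 1 - 5\right) 0 + 12 = 1 \cdot 2 \cdot 0 + 12 = 2 \cdot 0 + 12 = 0 + 12 = 12$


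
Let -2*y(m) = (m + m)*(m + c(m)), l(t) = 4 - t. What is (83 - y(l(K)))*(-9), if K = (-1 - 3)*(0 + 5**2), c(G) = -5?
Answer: -93411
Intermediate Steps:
K = -100 (K = -4*(0 + 25) = -4*25 = -100)
y(m) = -m*(-5 + m) (y(m) = -(m + m)*(m - 5)/2 = -2*m*(-5 + m)/2 = -m*(-5 + m))
(83 - y(l(K)))*(-9) = (83 - (4 - 1*(-100))*(5 - (4 - 1*(-100))))*(-9) = (83 - (4 + 100)*(5 - (4 + 100)))*(-9) = (83 - 104*(5 - 1*104))*(-9) = (83 - 104*(5 - 104))*(-9) = (83 - 104*(-99))*(-9) = (83 - 1*(-10296))*(-9) = (83 + 10296)*(-9) = 10379*(-9) = -93411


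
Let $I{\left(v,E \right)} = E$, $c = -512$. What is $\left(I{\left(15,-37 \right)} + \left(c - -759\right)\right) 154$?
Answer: $32340$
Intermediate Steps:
$\left(I{\left(15,-37 \right)} + \left(c - -759\right)\right) 154 = \left(-37 - -247\right) 154 = \left(-37 + \left(-512 + 759\right)\right) 154 = \left(-37 + 247\right) 154 = 210 \cdot 154 = 32340$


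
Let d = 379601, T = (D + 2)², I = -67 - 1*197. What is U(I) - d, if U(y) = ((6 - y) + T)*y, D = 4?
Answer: -460385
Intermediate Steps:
I = -264 (I = -67 - 197 = -264)
T = 36 (T = (4 + 2)² = 6² = 36)
U(y) = y*(42 - y) (U(y) = ((6 - y) + 36)*y = (42 - y)*y = y*(42 - y))
U(I) - d = -264*(42 - 1*(-264)) - 1*379601 = -264*(42 + 264) - 379601 = -264*306 - 379601 = -80784 - 379601 = -460385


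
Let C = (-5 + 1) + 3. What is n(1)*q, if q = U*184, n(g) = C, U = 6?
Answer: -1104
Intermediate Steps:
C = -1 (C = -4 + 3 = -1)
n(g) = -1
q = 1104 (q = 6*184 = 1104)
n(1)*q = -1*1104 = -1104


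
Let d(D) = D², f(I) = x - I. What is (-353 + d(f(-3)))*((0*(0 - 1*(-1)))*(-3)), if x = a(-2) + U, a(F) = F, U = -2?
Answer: 0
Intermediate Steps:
x = -4 (x = -2 - 2 = -4)
f(I) = -4 - I
(-353 + d(f(-3)))*((0*(0 - 1*(-1)))*(-3)) = (-353 + (-4 - 1*(-3))²)*((0*(0 - 1*(-1)))*(-3)) = (-353 + (-4 + 3)²)*((0*(0 + 1))*(-3)) = (-353 + (-1)²)*((0*1)*(-3)) = (-353 + 1)*(0*(-3)) = -352*0 = 0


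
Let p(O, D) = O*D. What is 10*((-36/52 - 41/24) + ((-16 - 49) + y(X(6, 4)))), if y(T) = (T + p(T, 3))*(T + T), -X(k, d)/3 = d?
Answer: 1691975/156 ≈ 10846.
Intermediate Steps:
X(k, d) = -3*d
p(O, D) = D*O
y(T) = 8*T² (y(T) = (T + 3*T)*(T + T) = (4*T)*(2*T) = 8*T²)
10*((-36/52 - 41/24) + ((-16 - 49) + y(X(6, 4)))) = 10*((-36/52 - 41/24) + ((-16 - 49) + 8*(-3*4)²)) = 10*((-36*1/52 - 41*1/24) + (-65 + 8*(-12)²)) = 10*((-9/13 - 41/24) + (-65 + 8*144)) = 10*(-749/312 + (-65 + 1152)) = 10*(-749/312 + 1087) = 10*(338395/312) = 1691975/156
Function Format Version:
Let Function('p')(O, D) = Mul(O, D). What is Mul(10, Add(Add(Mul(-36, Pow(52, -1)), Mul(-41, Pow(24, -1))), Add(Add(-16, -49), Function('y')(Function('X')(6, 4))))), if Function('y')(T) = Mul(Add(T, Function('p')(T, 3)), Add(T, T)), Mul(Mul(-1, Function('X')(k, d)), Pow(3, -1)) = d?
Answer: Rational(1691975, 156) ≈ 10846.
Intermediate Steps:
Function('X')(k, d) = Mul(-3, d)
Function('p')(O, D) = Mul(D, O)
Function('y')(T) = Mul(8, Pow(T, 2)) (Function('y')(T) = Mul(Add(T, Mul(3, T)), Add(T, T)) = Mul(Mul(4, T), Mul(2, T)) = Mul(8, Pow(T, 2)))
Mul(10, Add(Add(Mul(-36, Pow(52, -1)), Mul(-41, Pow(24, -1))), Add(Add(-16, -49), Function('y')(Function('X')(6, 4))))) = Mul(10, Add(Add(Mul(-36, Pow(52, -1)), Mul(-41, Pow(24, -1))), Add(Add(-16, -49), Mul(8, Pow(Mul(-3, 4), 2))))) = Mul(10, Add(Add(Mul(-36, Rational(1, 52)), Mul(-41, Rational(1, 24))), Add(-65, Mul(8, Pow(-12, 2))))) = Mul(10, Add(Add(Rational(-9, 13), Rational(-41, 24)), Add(-65, Mul(8, 144)))) = Mul(10, Add(Rational(-749, 312), Add(-65, 1152))) = Mul(10, Add(Rational(-749, 312), 1087)) = Mul(10, Rational(338395, 312)) = Rational(1691975, 156)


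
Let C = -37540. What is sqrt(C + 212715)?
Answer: 35*sqrt(143) ≈ 418.54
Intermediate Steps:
sqrt(C + 212715) = sqrt(-37540 + 212715) = sqrt(175175) = 35*sqrt(143)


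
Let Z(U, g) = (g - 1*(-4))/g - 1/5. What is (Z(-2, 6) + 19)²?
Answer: 94249/225 ≈ 418.88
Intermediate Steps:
Z(U, g) = -⅕ + (4 + g)/g (Z(U, g) = (g + 4)/g - 1*⅕ = (4 + g)/g - ⅕ = -⅕ + (4 + g)/g)
(Z(-2, 6) + 19)² = ((⅘ + 4/6) + 19)² = ((⅘ + 4*(⅙)) + 19)² = ((⅘ + ⅔) + 19)² = (22/15 + 19)² = (307/15)² = 94249/225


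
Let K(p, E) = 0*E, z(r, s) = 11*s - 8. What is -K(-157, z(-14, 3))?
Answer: 0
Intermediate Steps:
z(r, s) = -8 + 11*s
K(p, E) = 0
-K(-157, z(-14, 3)) = -1*0 = 0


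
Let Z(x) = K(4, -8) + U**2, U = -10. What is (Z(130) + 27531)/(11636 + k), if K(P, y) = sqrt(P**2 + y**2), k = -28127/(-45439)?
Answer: 1255525009/528756331 + 181756*sqrt(5)/528756331 ≈ 2.3753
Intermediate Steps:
k = 28127/45439 (k = -28127*(-1/45439) = 28127/45439 ≈ 0.61901)
Z(x) = 100 + 4*sqrt(5) (Z(x) = sqrt(4**2 + (-8)**2) + (-10)**2 = sqrt(16 + 64) + 100 = sqrt(80) + 100 = 4*sqrt(5) + 100 = 100 + 4*sqrt(5))
(Z(130) + 27531)/(11636 + k) = ((100 + 4*sqrt(5)) + 27531)/(11636 + 28127/45439) = (27631 + 4*sqrt(5))/(528756331/45439) = (27631 + 4*sqrt(5))*(45439/528756331) = 1255525009/528756331 + 181756*sqrt(5)/528756331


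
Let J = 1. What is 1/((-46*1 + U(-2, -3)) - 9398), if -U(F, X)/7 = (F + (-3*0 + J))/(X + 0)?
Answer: -3/28339 ≈ -0.00010586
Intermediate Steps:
U(F, X) = -7*(1 + F)/X (U(F, X) = -7*(F + (-3*0 + 1))/(X + 0) = -7*(F + (0 + 1))/X = -7*(F + 1)/X = -7*(1 + F)/X)
1/((-46*1 + U(-2, -3)) - 9398) = 1/((-46*1 + 7*(-1 - 1*(-2))/(-3)) - 9398) = 1/((-46 + 7*(-⅓)*(-1 + 2)) - 9398) = 1/((-46 + 7*(-⅓)*1) - 9398) = 1/((-46 - 7/3) - 9398) = 1/(-145/3 - 9398) = 1/(-28339/3) = -3/28339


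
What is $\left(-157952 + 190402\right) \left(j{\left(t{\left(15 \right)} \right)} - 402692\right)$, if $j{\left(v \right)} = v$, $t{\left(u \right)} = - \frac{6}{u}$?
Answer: $-13067368380$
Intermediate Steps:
$\left(-157952 + 190402\right) \left(j{\left(t{\left(15 \right)} \right)} - 402692\right) = \left(-157952 + 190402\right) \left(- \frac{6}{15} - 402692\right) = 32450 \left(\left(-6\right) \frac{1}{15} - 402692\right) = 32450 \left(- \frac{2}{5} - 402692\right) = 32450 \left(- \frac{2013462}{5}\right) = -13067368380$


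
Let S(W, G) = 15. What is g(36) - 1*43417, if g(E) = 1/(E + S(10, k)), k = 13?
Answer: -2214266/51 ≈ -43417.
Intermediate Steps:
g(E) = 1/(15 + E) (g(E) = 1/(E + 15) = 1/(15 + E))
g(36) - 1*43417 = 1/(15 + 36) - 1*43417 = 1/51 - 43417 = -2214266/51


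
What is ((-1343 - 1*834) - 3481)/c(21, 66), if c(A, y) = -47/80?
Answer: 452640/47 ≈ 9630.6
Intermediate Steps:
c(A, y) = -47/80 (c(A, y) = -47*1/80 = -47/80)
((-1343 - 1*834) - 3481)/c(21, 66) = ((-1343 - 1*834) - 3481)/(-47/80) = ((-1343 - 834) - 3481)*(-80/47) = (-2177 - 3481)*(-80/47) = -5658*(-80/47) = 452640/47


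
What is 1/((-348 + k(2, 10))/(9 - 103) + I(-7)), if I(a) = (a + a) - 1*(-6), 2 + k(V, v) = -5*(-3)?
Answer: -94/417 ≈ -0.22542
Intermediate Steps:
k(V, v) = 13 (k(V, v) = -2 - 5*(-3) = -2 + 15 = 13)
I(a) = 6 + 2*a (I(a) = 2*a + 6 = 6 + 2*a)
1/((-348 + k(2, 10))/(9 - 103) + I(-7)) = 1/((-348 + 13)/(9 - 103) + (6 + 2*(-7))) = 1/(-335/(-94) + (6 - 14)) = 1/(-335*(-1/94) - 8) = 1/(335/94 - 8) = 1/(-417/94) = -94/417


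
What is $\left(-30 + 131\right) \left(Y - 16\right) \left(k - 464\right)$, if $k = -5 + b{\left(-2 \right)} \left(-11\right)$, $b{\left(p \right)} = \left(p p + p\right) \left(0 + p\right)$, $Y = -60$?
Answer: $3262300$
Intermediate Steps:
$b{\left(p \right)} = p \left(p + p^{2}\right)$ ($b{\left(p \right)} = \left(p^{2} + p\right) p = \left(p + p^{2}\right) p = p \left(p + p^{2}\right)$)
$k = 39$ ($k = -5 + \left(-2\right)^{2} \left(1 - 2\right) \left(-11\right) = -5 + 4 \left(-1\right) \left(-11\right) = -5 - -44 = -5 + 44 = 39$)
$\left(-30 + 131\right) \left(Y - 16\right) \left(k - 464\right) = \left(-30 + 131\right) \left(-60 - 16\right) \left(39 - 464\right) = 101 \left(-76\right) \left(-425\right) = \left(-7676\right) \left(-425\right) = 3262300$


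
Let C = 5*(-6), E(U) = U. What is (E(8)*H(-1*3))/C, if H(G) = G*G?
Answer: -12/5 ≈ -2.4000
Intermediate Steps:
C = -30
H(G) = G**2
(E(8)*H(-1*3))/C = (8*(-1*3)**2)/(-30) = -4*(-3)**2/15 = -4*9/15 = -1/30*72 = -12/5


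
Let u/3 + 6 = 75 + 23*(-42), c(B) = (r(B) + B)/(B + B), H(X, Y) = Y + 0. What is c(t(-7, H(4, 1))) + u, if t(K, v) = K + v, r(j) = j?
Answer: -2690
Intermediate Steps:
H(X, Y) = Y
c(B) = 1 (c(B) = (B + B)/(B + B) = (2*B)/((2*B)) = (2*B)*(1/(2*B)) = 1)
u = -2691 (u = -18 + 3*(75 + 23*(-42)) = -18 + 3*(75 - 966) = -18 + 3*(-891) = -18 - 2673 = -2691)
c(t(-7, H(4, 1))) + u = 1 - 2691 = -2690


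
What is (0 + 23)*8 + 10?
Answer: 194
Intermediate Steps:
(0 + 23)*8 + 10 = 23*8 + 10 = 184 + 10 = 194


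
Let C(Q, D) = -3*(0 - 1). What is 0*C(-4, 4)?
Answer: 0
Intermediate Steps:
C(Q, D) = 3 (C(Q, D) = -3*(-1) = 3)
0*C(-4, 4) = 0*3 = 0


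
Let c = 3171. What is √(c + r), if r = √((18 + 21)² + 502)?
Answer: √(3171 + 17*√7) ≈ 56.710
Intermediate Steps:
r = 17*√7 (r = √(39² + 502) = √(1521 + 502) = √2023 = 17*√7 ≈ 44.978)
√(c + r) = √(3171 + 17*√7)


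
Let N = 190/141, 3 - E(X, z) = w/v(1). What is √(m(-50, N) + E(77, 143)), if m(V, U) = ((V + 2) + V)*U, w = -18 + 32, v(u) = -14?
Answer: 2*I*√636474/141 ≈ 11.316*I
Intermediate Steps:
w = 14
E(X, z) = 4 (E(X, z) = 3 - 14/(-14) = 3 - 14*(-1)/14 = 3 - 1*(-1) = 3 + 1 = 4)
N = 190/141 (N = 190*(1/141) = 190/141 ≈ 1.3475)
m(V, U) = U*(2 + 2*V) (m(V, U) = ((2 + V) + V)*U = (2 + 2*V)*U = U*(2 + 2*V))
√(m(-50, N) + E(77, 143)) = √(2*(190/141)*(1 - 50) + 4) = √(2*(190/141)*(-49) + 4) = √(-18620/141 + 4) = √(-18056/141) = 2*I*√636474/141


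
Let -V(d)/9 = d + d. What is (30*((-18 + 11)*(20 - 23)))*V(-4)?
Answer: 45360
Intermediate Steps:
V(d) = -18*d (V(d) = -9*(d + d) = -18*d)
(30*((-18 + 11)*(20 - 23)))*V(-4) = (30*((-18 + 11)*(20 - 23)))*(-18*(-4)) = (30*(-7*(-3)))*72 = (30*21)*72 = 630*72 = 45360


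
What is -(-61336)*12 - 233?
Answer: 735799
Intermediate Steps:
-(-61336)*12 - 233 = -1496*(-492) - 233 = 736032 - 233 = 735799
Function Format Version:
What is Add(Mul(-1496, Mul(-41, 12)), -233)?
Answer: 735799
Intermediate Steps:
Add(Mul(-1496, Mul(-41, 12)), -233) = Add(Mul(-1496, -492), -233) = Add(736032, -233) = 735799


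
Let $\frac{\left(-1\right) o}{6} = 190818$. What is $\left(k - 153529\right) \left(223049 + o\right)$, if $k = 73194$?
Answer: $74057542765$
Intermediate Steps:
$o = -1144908$ ($o = \left(-6\right) 190818 = -1144908$)
$\left(k - 153529\right) \left(223049 + o\right) = \left(73194 - 153529\right) \left(223049 - 1144908\right) = \left(-80335\right) \left(-921859\right) = 74057542765$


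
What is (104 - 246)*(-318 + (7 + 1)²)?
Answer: 36068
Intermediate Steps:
(104 - 246)*(-318 + (7 + 1)²) = -142*(-318 + 8²) = -142*(-318 + 64) = -142*(-254) = 36068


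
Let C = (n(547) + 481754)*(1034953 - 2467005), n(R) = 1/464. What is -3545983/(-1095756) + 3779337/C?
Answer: 2234468834508211213/690481814765704548 ≈ 3.2361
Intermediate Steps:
n(R) = 1/464
C = -80028026746141/116 (C = (1/464 + 481754)*(1034953 - 2467005) = (223533857/464)*(-1432052) = -80028026746141/116 ≈ -6.8990e+11)
-3545983/(-1095756) + 3779337/C = -3545983/(-1095756) + 3779337/(-80028026746141/116) = -3545983*(-1/1095756) + 3779337*(-116/80028026746141) = 3545983/1095756 - 438403092/80028026746141 = 2234468834508211213/690481814765704548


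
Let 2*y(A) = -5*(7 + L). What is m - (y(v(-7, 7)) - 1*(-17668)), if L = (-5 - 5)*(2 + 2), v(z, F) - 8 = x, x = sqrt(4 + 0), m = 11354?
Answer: -12793/2 ≈ -6396.5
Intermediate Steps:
x = 2 (x = sqrt(4) = 2)
v(z, F) = 10 (v(z, F) = 8 + 2 = 10)
L = -40 (L = -10*4 = -40)
y(A) = 165/2 (y(A) = (-5*(7 - 40))/2 = (-5*(-33))/2 = (1/2)*165 = 165/2)
m - (y(v(-7, 7)) - 1*(-17668)) = 11354 - (165/2 - 1*(-17668)) = 11354 - (165/2 + 17668) = 11354 - 1*35501/2 = 11354 - 35501/2 = -12793/2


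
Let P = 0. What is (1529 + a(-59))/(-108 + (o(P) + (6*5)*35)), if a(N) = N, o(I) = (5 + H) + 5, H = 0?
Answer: 105/68 ≈ 1.5441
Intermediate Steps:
o(I) = 10 (o(I) = (5 + 0) + 5 = 5 + 5 = 10)
(1529 + a(-59))/(-108 + (o(P) + (6*5)*35)) = (1529 - 59)/(-108 + (10 + (6*5)*35)) = 1470/(-108 + (10 + 30*35)) = 1470/(-108 + (10 + 1050)) = 1470/(-108 + 1060) = 1470/952 = 1470*(1/952) = 105/68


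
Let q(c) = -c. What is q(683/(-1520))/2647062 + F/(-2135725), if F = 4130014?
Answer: -3323450256395837/1718632532944800 ≈ -1.9338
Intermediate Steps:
q(683/(-1520))/2647062 + F/(-2135725) = -683/(-1520)/2647062 + 4130014/(-2135725) = -683*(-1)/1520*(1/2647062) + 4130014*(-1/2135725) = -1*(-683/1520)*(1/2647062) - 4130014/2135725 = (683/1520)*(1/2647062) - 4130014/2135725 = 683/4023534240 - 4130014/2135725 = -3323450256395837/1718632532944800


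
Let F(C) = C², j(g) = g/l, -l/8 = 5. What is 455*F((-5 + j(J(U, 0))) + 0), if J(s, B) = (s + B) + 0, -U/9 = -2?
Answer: 1081171/80 ≈ 13515.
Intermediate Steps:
l = -40 (l = -8*5 = -40)
U = 18 (U = -9*(-2) = 18)
J(s, B) = B + s (J(s, B) = (B + s) + 0 = B + s)
j(g) = -g/40 (j(g) = g/(-40) = g*(-1/40) = -g/40)
455*F((-5 + j(J(U, 0))) + 0) = 455*((-5 - (0 + 18)/40) + 0)² = 455*((-5 - 1/40*18) + 0)² = 455*((-5 - 9/20) + 0)² = 455*(-109/20 + 0)² = 455*(-109/20)² = 455*(11881/400) = 1081171/80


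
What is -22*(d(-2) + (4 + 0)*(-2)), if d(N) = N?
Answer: 220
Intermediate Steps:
-22*(d(-2) + (4 + 0)*(-2)) = -22*(-2 + (4 + 0)*(-2)) = -22*(-2 + 4*(-2)) = -22*(-2 - 8) = -22*(-10) = 220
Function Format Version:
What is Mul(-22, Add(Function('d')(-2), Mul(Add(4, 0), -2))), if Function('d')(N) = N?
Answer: 220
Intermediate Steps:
Mul(-22, Add(Function('d')(-2), Mul(Add(4, 0), -2))) = Mul(-22, Add(-2, Mul(Add(4, 0), -2))) = Mul(-22, Add(-2, Mul(4, -2))) = Mul(-22, Add(-2, -8)) = Mul(-22, -10) = 220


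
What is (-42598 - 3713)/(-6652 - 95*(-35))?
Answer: 15437/1109 ≈ 13.920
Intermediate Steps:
(-42598 - 3713)/(-6652 - 95*(-35)) = -46311/(-6652 + 3325) = -46311/(-3327) = -46311*(-1/3327) = 15437/1109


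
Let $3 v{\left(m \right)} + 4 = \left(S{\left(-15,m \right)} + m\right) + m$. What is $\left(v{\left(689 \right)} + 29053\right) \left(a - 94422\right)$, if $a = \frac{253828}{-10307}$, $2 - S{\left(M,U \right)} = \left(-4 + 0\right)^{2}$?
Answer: $- \frac{86169828073258}{30921} \approx -2.7868 \cdot 10^{9}$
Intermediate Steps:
$S{\left(M,U \right)} = -14$ ($S{\left(M,U \right)} = 2 - \left(-4 + 0\right)^{2} = 2 - \left(-4\right)^{2} = 2 - 16 = -14$)
$v{\left(m \right)} = -6 + \frac{2 m}{3}$ ($v{\left(m \right)} = - \frac{4}{3} + \frac{\left(-14 + m\right) + m}{3} = - \frac{4}{3} + \frac{-14 + 2 m}{3} = - \frac{4}{3} + \left(- \frac{14}{3} + \frac{2 m}{3}\right) = -6 + \frac{2 m}{3}$)
$a = - \frac{253828}{10307}$ ($a = 253828 \left(- \frac{1}{10307}\right) = - \frac{253828}{10307} \approx -24.627$)
$\left(v{\left(689 \right)} + 29053\right) \left(a - 94422\right) = \left(\left(-6 + \frac{2}{3} \cdot 689\right) + 29053\right) \left(- \frac{253828}{10307} - 94422\right) = \left(\left(-6 + \frac{1378}{3}\right) + 29053\right) \left(- \frac{973461382}{10307}\right) = \left(\frac{1360}{3} + 29053\right) \left(- \frac{973461382}{10307}\right) = \frac{88519}{3} \left(- \frac{973461382}{10307}\right) = - \frac{86169828073258}{30921}$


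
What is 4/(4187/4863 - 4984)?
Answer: -19452/24233005 ≈ -0.00080271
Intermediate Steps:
4/(4187/4863 - 4984) = 4/(-24233005/4863) = -4863/24233005*4 = -19452/24233005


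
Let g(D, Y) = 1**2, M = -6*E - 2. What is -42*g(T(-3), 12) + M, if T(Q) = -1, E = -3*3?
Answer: 10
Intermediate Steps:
E = -9
M = 52 (M = -6*(-9) - 2 = 54 - 2 = 52)
g(D, Y) = 1
-42*g(T(-3), 12) + M = -42*1 + 52 = -42 + 52 = 10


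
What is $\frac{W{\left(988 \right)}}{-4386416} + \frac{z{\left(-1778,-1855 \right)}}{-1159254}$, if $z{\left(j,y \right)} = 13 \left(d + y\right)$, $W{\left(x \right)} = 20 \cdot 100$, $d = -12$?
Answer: $\frac{6509012171}{317810643354} \approx 0.020481$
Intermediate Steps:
$W{\left(x \right)} = 2000$
$z{\left(j,y \right)} = -156 + 13 y$ ($z{\left(j,y \right)} = 13 \left(-12 + y\right) = -156 + 13 y$)
$\frac{W{\left(988 \right)}}{-4386416} + \frac{z{\left(-1778,-1855 \right)}}{-1159254} = \frac{2000}{-4386416} + \frac{-156 + 13 \left(-1855\right)}{-1159254} = 2000 \left(- \frac{1}{4386416}\right) + \left(-156 - 24115\right) \left(- \frac{1}{1159254}\right) = - \frac{125}{274151} - - \frac{24271}{1159254} = - \frac{125}{274151} + \frac{24271}{1159254} = \frac{6509012171}{317810643354}$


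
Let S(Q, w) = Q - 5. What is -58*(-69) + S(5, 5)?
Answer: 4002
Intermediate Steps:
S(Q, w) = -5 + Q
-58*(-69) + S(5, 5) = -58*(-69) + (-5 + 5) = 4002 + 0 = 4002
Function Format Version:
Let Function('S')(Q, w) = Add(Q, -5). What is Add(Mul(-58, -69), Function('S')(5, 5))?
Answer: 4002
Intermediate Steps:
Function('S')(Q, w) = Add(-5, Q)
Add(Mul(-58, -69), Function('S')(5, 5)) = Add(Mul(-58, -69), Add(-5, 5)) = Add(4002, 0) = 4002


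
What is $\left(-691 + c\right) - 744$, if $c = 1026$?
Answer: $-409$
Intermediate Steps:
$\left(-691 + c\right) - 744 = \left(-691 + 1026\right) - 744 = 335 - 744 = -409$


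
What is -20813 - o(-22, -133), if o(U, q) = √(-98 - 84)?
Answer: -20813 - I*√182 ≈ -20813.0 - 13.491*I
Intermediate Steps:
o(U, q) = I*√182 (o(U, q) = √(-182) = I*√182)
-20813 - o(-22, -133) = -20813 - I*√182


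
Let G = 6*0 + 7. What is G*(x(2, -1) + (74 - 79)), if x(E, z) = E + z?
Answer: -28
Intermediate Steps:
G = 7 (G = 0 + 7 = 7)
G*(x(2, -1) + (74 - 79)) = 7*((2 - 1) + (74 - 79)) = 7*(1 - 5) = 7*(-4) = -28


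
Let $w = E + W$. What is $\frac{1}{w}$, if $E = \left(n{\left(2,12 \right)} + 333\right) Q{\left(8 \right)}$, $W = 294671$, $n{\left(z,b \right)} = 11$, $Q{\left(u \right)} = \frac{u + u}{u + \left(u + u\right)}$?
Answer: $\frac{3}{884701} \approx 3.391 \cdot 10^{-6}$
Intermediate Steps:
$Q{\left(u \right)} = \frac{2}{3}$ ($Q{\left(u \right)} = \frac{2 u}{u + 2 u} = \frac{2 u}{3 u} = 2 u \frac{1}{3 u} = \frac{2}{3}$)
$E = \frac{688}{3}$ ($E = \left(11 + 333\right) \frac{2}{3} = 344 \cdot \frac{2}{3} = \frac{688}{3} \approx 229.33$)
$w = \frac{884701}{3}$ ($w = \frac{688}{3} + 294671 = \frac{884701}{3} \approx 2.949 \cdot 10^{5}$)
$\frac{1}{w} = \frac{1}{\frac{884701}{3}} = \frac{3}{884701}$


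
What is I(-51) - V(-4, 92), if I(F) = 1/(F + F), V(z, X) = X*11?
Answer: -103225/102 ≈ -1012.0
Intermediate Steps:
V(z, X) = 11*X
I(F) = 1/(2*F)
I(-51) - V(-4, 92) = (½)/(-51) - 11*92 = (½)*(-1/51) - 1*1012 = -1/102 - 1012 = -103225/102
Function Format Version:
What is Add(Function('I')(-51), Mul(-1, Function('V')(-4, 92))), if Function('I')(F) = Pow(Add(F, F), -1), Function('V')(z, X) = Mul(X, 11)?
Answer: Rational(-103225, 102) ≈ -1012.0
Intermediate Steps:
Function('V')(z, X) = Mul(11, X)
Function('I')(F) = Mul(Rational(1, 2), Pow(F, -1)) (Function('I')(F) = Pow(Mul(2, F), -1) = Mul(Rational(1, 2), Pow(F, -1)))
Add(Function('I')(-51), Mul(-1, Function('V')(-4, 92))) = Add(Mul(Rational(1, 2), Pow(-51, -1)), Mul(-1, Mul(11, 92))) = Add(Mul(Rational(1, 2), Rational(-1, 51)), Mul(-1, 1012)) = Add(Rational(-1, 102), -1012) = Rational(-103225, 102)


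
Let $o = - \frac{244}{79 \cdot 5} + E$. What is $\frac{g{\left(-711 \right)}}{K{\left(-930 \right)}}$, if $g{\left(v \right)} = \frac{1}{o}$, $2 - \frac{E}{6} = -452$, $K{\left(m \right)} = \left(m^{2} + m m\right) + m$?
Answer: $\frac{79}{371961539664} \approx 2.1239 \cdot 10^{-10}$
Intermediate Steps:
$K{\left(m \right)} = m + 2 m^{2}$ ($K{\left(m \right)} = \left(m^{2} + m^{2}\right) + m = 2 m^{2} + m = m + 2 m^{2}$)
$E = 2724$ ($E = 12 - -2712 = 12 + 2712 = 2724$)
$o = \frac{1075736}{395}$ ($o = - \frac{244}{79 \cdot 5} + 2724 = - \frac{244}{395} + 2724 = \frac{1075736}{395} \approx 2723.4$)
$g{\left(v \right)} = \frac{395}{1075736}$ ($g{\left(v \right)} = \frac{1}{\frac{1075736}{395}} = \frac{395}{1075736}$)
$\frac{g{\left(-711 \right)}}{K{\left(-930 \right)}} = \frac{395}{1075736 \left(- 930 \left(1 + 2 \left(-930\right)\right)\right)} = \frac{395}{1075736 \left(- 930 \left(1 - 1860\right)\right)} = \frac{395}{1075736 \left(\left(-930\right) \left(-1859\right)\right)} = \frac{395}{1075736 \cdot 1728870} = \frac{395}{1075736} \cdot \frac{1}{1728870} = \frac{79}{371961539664}$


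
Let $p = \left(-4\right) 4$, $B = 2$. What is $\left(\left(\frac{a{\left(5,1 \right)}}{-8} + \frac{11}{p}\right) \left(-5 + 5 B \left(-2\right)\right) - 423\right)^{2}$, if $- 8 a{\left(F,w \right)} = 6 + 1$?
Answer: $\frac{683665609}{4096} \approx 1.6691 \cdot 10^{5}$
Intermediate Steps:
$p = -16$
$a{\left(F,w \right)} = - \frac{7}{8}$ ($a{\left(F,w \right)} = - \frac{6 + 1}{8} = \left(- \frac{1}{8}\right) 7 = - \frac{7}{8}$)
$\left(\left(\frac{a{\left(5,1 \right)}}{-8} + \frac{11}{p}\right) \left(-5 + 5 B \left(-2\right)\right) - 423\right)^{2} = \left(\left(- \frac{7}{8 \left(-8\right)} + \frac{11}{-16}\right) \left(-5 + 5 \cdot 2 \left(-2\right)\right) - 423\right)^{2} = \left(\left(\left(- \frac{7}{8}\right) \left(- \frac{1}{8}\right) + 11 \left(- \frac{1}{16}\right)\right) \left(-5 + 10 \left(-2\right)\right) - 423\right)^{2} = \left(\left(\frac{7}{64} - \frac{11}{16}\right) \left(-5 - 20\right) - 423\right)^{2} = \left(\left(- \frac{37}{64}\right) \left(-25\right) - 423\right)^{2} = \left(\frac{925}{64} - 423\right)^{2} = \left(- \frac{26147}{64}\right)^{2} = \frac{683665609}{4096}$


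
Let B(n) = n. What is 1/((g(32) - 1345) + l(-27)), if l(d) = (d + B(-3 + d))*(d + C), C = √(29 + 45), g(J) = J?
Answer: -113/94675 - 57*√74/189350 ≈ -0.0037831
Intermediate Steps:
C = √74 ≈ 8.6023
l(d) = (-3 + 2*d)*(d + √74) (l(d) = (d + (-3 + d))*(d + √74) = (-3 + 2*d)*(d + √74))
1/((g(32) - 1345) + l(-27)) = 1/((32 - 1345) + ((-27)² - 27*√74 - 27*(-3 - 27) + √74*(-3 - 27))) = 1/(-1313 + (729 - 27*√74 - 27*(-30) + √74*(-30))) = 1/(-1313 + (729 - 27*√74 + 810 - 30*√74)) = 1/(-1313 + (1539 - 57*√74)) = 1/(226 - 57*√74)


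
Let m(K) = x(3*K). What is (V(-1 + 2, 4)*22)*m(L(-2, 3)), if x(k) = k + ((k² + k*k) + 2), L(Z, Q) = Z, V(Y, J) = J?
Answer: 5984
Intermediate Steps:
x(k) = 2 + k + 2*k² (x(k) = k + ((k² + k²) + 2) = k + (2*k² + 2) = k + (2 + 2*k²) = 2 + k + 2*k²)
m(K) = 2 + 3*K + 18*K² (m(K) = 2 + 3*K + 2*(3*K)² = 2 + 3*K + 2*(9*K²) = 2 + 3*K + 18*K²)
(V(-1 + 2, 4)*22)*m(L(-2, 3)) = (4*22)*(2 + 3*(-2) + 18*(-2)²) = 88*(2 - 6 + 18*4) = 88*(2 - 6 + 72) = 88*68 = 5984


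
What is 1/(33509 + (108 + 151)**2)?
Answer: 1/100590 ≈ 9.9413e-6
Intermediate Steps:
1/(33509 + (108 + 151)**2) = 1/(33509 + 259**2) = 1/(33509 + 67081) = 1/100590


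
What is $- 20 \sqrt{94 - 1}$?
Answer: $- 20 \sqrt{93} \approx -192.87$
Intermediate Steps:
$- 20 \sqrt{94 - 1} = - 20 \sqrt{93}$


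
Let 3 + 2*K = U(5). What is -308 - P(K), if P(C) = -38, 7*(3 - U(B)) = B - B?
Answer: -270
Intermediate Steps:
U(B) = 3 (U(B) = 3 - (B - B)/7 = 3 - ⅐*0 = 3 + 0 = 3)
K = 0 (K = -3/2 + (½)*3 = -3/2 + 3/2 = 0)
-308 - P(K) = -308 - 1*(-38) = -308 + 38 = -270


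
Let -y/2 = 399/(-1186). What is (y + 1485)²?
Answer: 776168048016/351649 ≈ 2.2072e+6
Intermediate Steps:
y = 399/593 (y = -798/(-1186) = -798*(-1)/1186 = -2*(-399/1186) = 399/593 ≈ 0.67285)
(y + 1485)² = (399/593 + 1485)² = (881004/593)² = 776168048016/351649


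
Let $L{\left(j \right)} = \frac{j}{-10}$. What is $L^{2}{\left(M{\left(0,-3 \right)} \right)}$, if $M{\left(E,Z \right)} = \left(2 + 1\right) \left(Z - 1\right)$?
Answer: $\frac{36}{25} \approx 1.44$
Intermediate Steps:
$M{\left(E,Z \right)} = -3 + 3 Z$ ($M{\left(E,Z \right)} = 3 \left(-1 + Z\right) = -3 + 3 Z$)
$L{\left(j \right)} = - \frac{j}{10}$ ($L{\left(j \right)} = j \left(- \frac{1}{10}\right) = - \frac{j}{10}$)
$L^{2}{\left(M{\left(0,-3 \right)} \right)} = \left(- \frac{-3 + 3 \left(-3\right)}{10}\right)^{2} = \left(- \frac{-3 - 9}{10}\right)^{2} = \left(\left(- \frac{1}{10}\right) \left(-12\right)\right)^{2} = \left(\frac{6}{5}\right)^{2} = \frac{36}{25}$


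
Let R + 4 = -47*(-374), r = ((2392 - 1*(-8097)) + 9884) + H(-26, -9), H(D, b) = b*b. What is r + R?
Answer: 38028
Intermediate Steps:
H(D, b) = b**2
r = 20454 (r = ((2392 - 1*(-8097)) + 9884) + (-9)**2 = ((2392 + 8097) + 9884) + 81 = (10489 + 9884) + 81 = 20373 + 81 = 20454)
R = 17574 (R = -4 - 47*(-374) = -4 + 17578 = 17574)
r + R = 20454 + 17574 = 38028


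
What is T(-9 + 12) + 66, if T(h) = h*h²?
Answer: 93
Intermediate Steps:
T(h) = h³
T(-9 + 12) + 66 = (-9 + 12)³ + 66 = 3³ + 66 = 27 + 66 = 93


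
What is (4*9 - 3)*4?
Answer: 132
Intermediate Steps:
(4*9 - 3)*4 = (36 - 3)*4 = 33*4 = 132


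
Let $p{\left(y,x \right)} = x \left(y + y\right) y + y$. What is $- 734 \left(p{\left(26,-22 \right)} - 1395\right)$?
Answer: $22836942$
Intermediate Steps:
$p{\left(y,x \right)} = y + 2 x y^{2}$ ($p{\left(y,x \right)} = x 2 y y + y = x 2 y^{2} + y = 2 x y^{2} + y = y + 2 x y^{2}$)
$- 734 \left(p{\left(26,-22 \right)} - 1395\right) = - 734 \left(26 \left(1 + 2 \left(-22\right) 26\right) - 1395\right) = - 734 \left(26 \left(1 - 1144\right) - 1395\right) = - 734 \left(26 \left(-1143\right) - 1395\right) = - 734 \left(-29718 - 1395\right) = \left(-734\right) \left(-31113\right) = 22836942$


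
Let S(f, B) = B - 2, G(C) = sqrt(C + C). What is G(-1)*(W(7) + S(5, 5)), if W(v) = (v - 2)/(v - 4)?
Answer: 14*I*sqrt(2)/3 ≈ 6.5997*I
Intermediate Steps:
G(C) = sqrt(2)*sqrt(C) (G(C) = sqrt(2*C) = sqrt(2)*sqrt(C))
S(f, B) = -2 + B
W(v) = (-2 + v)/(-4 + v)
G(-1)*(W(7) + S(5, 5)) = (sqrt(2)*sqrt(-1))*((-2 + 7)/(-4 + 7) + (-2 + 5)) = (sqrt(2)*I)*(5/3 + 3) = (I*sqrt(2))*((1/3)*5 + 3) = (I*sqrt(2))*(5/3 + 3) = (I*sqrt(2))*(14/3) = 14*I*sqrt(2)/3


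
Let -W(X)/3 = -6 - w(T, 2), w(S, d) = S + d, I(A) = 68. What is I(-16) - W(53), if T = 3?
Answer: 35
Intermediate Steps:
W(X) = 33 (W(X) = -3*(-6 - (3 + 2)) = -3*(-6 - 1*5) = -3*(-6 - 5) = -3*(-11) = 33)
I(-16) - W(53) = 68 - 1*33 = 68 - 33 = 35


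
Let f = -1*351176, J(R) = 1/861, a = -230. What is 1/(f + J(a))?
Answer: -861/302362535 ≈ -2.8476e-6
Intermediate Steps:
J(R) = 1/861
f = -351176
1/(f + J(a)) = 1/(-351176 + 1/861) = 1/(-302362535/861) = -861/302362535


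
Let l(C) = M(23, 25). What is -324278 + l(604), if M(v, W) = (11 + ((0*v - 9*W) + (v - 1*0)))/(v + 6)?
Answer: -9404253/29 ≈ -3.2428e+5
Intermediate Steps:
M(v, W) = (11 + v - 9*W)/(6 + v) (M(v, W) = (11 + ((0 - 9*W) + (v + 0)))/(6 + v) = (11 + (-9*W + v))/(6 + v) = (11 + (v - 9*W))/(6 + v) = (11 + v - 9*W)/(6 + v))
l(C) = -191/29 (l(C) = (11 + 23 - 9*25)/(6 + 23) = (11 + 23 - 225)/29 = (1/29)*(-191) = -191/29)
-324278 + l(604) = -324278 - 191/29 = -9404253/29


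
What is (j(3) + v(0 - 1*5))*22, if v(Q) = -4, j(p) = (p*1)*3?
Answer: 110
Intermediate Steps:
j(p) = 3*p (j(p) = p*3 = 3*p)
(j(3) + v(0 - 1*5))*22 = (3*3 - 4)*22 = (9 - 4)*22 = 5*22 = 110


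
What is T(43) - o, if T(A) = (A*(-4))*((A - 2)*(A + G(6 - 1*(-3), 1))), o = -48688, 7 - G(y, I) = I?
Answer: -296860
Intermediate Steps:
G(y, I) = 7 - I
T(A) = -4*A*(-2 + A)*(6 + A) (T(A) = (A*(-4))*((A - 2)*(A + (7 - 1*1))) = (-4*A)*((-2 + A)*(A + (7 - 1))) = (-4*A)*((-2 + A)*(A + 6)) = (-4*A)*((-2 + A)*(6 + A)) = -4*A*(-2 + A)*(6 + A))
T(43) - o = 4*43*(12 - 1*43² - 4*43) - 1*(-48688) = 4*43*(12 - 1*1849 - 172) + 48688 = 4*43*(12 - 1849 - 172) + 48688 = 4*43*(-2009) + 48688 = -345548 + 48688 = -296860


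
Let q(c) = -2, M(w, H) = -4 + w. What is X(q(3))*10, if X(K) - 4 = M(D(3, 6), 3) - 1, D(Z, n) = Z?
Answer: 20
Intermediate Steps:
X(K) = 2 (X(K) = 4 + ((-4 + 3) - 1) = 4 + (-1 - 1) = 4 - 2 = 2)
X(q(3))*10 = 2*10 = 20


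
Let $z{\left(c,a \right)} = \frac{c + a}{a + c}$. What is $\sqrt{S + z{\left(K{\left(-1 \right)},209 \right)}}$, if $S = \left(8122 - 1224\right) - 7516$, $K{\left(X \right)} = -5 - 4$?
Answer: $i \sqrt{617} \approx 24.839 i$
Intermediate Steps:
$K{\left(X \right)} = -9$ ($K{\left(X \right)} = -5 - 4 = -9$)
$S = -618$ ($S = 6898 - 7516 = -618$)
$z{\left(c,a \right)} = 1$ ($z{\left(c,a \right)} = \frac{a + c}{a + c} = 1$)
$\sqrt{S + z{\left(K{\left(-1 \right)},209 \right)}} = \sqrt{-618 + 1} = \sqrt{-617} = i \sqrt{617}$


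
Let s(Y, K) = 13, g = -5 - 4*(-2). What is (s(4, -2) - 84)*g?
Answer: -213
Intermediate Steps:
g = 3 (g = -5 + 8 = 3)
(s(4, -2) - 84)*g = (13 - 84)*3 = -71*3 = -213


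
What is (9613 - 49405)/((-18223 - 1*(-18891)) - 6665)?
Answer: 13264/1999 ≈ 6.6353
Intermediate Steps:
(9613 - 49405)/((-18223 - 1*(-18891)) - 6665) = -39792/((-18223 + 18891) - 6665) = -39792/(668 - 6665) = -39792/(-5997) = -39792*(-1/5997) = 13264/1999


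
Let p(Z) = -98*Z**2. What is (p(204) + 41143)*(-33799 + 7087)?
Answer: 107842354200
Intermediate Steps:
(p(204) + 41143)*(-33799 + 7087) = (-98*204**2 + 41143)*(-33799 + 7087) = (-98*41616 + 41143)*(-26712) = (-4078368 + 41143)*(-26712) = -4037225*(-26712) = 107842354200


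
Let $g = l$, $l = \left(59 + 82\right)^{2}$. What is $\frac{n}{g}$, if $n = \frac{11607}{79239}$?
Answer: $\frac{3869}{525116853} \approx 7.3679 \cdot 10^{-6}$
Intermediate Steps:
$n = \frac{3869}{26413}$ ($n = 11607 \cdot \frac{1}{79239} = \frac{3869}{26413} \approx 0.14648$)
$l = 19881$ ($l = 141^{2} = 19881$)
$g = 19881$
$\frac{n}{g} = \frac{3869}{26413 \cdot 19881} = \frac{3869}{26413} \cdot \frac{1}{19881} = \frac{3869}{525116853}$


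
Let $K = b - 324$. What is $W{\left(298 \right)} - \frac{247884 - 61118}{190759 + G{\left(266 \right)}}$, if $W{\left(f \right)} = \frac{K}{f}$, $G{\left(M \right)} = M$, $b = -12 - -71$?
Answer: $- \frac{106277893}{56925450} \approx -1.867$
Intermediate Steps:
$b = 59$ ($b = -12 + 71 = 59$)
$K = -265$ ($K = 59 - 324 = -265$)
$W{\left(f \right)} = - \frac{265}{f}$
$W{\left(298 \right)} - \frac{247884 - 61118}{190759 + G{\left(266 \right)}} = - \frac{265}{298} - \frac{247884 - 61118}{190759 + 266} = \left(-265\right) \frac{1}{298} - \frac{186766}{191025} = - \frac{265}{298} - 186766 \cdot \frac{1}{191025} = - \frac{265}{298} - \frac{186766}{191025} = - \frac{106277893}{56925450}$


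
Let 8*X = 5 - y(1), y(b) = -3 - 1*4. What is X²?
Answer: 9/4 ≈ 2.2500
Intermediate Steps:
y(b) = -7 (y(b) = -3 - 4 = -7)
X = 3/2 (X = (5 - 1*(-7))/8 = (5 + 7)/8 = (⅛)*12 = 3/2 ≈ 1.5000)
X² = (3/2)² = 9/4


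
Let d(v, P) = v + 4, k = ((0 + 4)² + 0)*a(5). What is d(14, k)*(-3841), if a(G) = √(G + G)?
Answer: -69138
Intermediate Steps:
a(G) = √2*√G (a(G) = √(2*G) = √2*√G)
k = 16*√10 (k = ((0 + 4)² + 0)*(√2*√5) = (4² + 0)*√10 = (16 + 0)*√10 = 16*√10 ≈ 50.596)
d(v, P) = 4 + v
d(14, k)*(-3841) = (4 + 14)*(-3841) = 18*(-3841) = -69138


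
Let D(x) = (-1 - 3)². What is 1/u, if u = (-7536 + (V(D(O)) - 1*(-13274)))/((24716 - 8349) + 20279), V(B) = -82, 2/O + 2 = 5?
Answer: 18323/2828 ≈ 6.4791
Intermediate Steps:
O = ⅔ (O = 2/(-2 + 5) = 2/3 = 2*(⅓) = ⅔ ≈ 0.66667)
D(x) = 16 (D(x) = (-4)² = 16)
u = 2828/18323 (u = (-7536 + (-82 - 1*(-13274)))/((24716 - 8349) + 20279) = (-7536 + (-82 + 13274))/(16367 + 20279) = (-7536 + 13192)/36646 = 5656*(1/36646) = 2828/18323 ≈ 0.15434)
1/u = 1/(2828/18323) = 18323/2828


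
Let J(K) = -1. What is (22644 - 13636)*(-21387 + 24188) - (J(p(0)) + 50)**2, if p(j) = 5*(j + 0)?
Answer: 25229007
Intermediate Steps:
p(j) = 5*j
(22644 - 13636)*(-21387 + 24188) - (J(p(0)) + 50)**2 = (22644 - 13636)*(-21387 + 24188) - (-1 + 50)**2 = 9008*2801 - 1*49**2 = 25231408 - 1*2401 = 25231408 - 2401 = 25229007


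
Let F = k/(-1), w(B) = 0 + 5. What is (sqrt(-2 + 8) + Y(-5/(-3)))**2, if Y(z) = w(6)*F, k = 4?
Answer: (20 - sqrt(6))**2 ≈ 308.02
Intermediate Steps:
w(B) = 5
F = -4 (F = 4/(-1) = 4*(-1) = -4)
Y(z) = -20 (Y(z) = 5*(-4) = -20)
(sqrt(-2 + 8) + Y(-5/(-3)))**2 = (sqrt(-2 + 8) - 20)**2 = (sqrt(6) - 20)**2 = (-20 + sqrt(6))**2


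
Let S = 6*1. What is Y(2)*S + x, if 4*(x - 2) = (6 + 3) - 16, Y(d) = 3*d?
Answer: 145/4 ≈ 36.250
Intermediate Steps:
S = 6
x = 1/4 (x = 2 + ((6 + 3) - 16)/4 = 2 + (9 - 16)/4 = 2 + (1/4)*(-7) = 2 - 7/4 = 1/4 ≈ 0.25000)
Y(2)*S + x = (3*2)*6 + 1/4 = 6*6 + 1/4 = 36 + 1/4 = 145/4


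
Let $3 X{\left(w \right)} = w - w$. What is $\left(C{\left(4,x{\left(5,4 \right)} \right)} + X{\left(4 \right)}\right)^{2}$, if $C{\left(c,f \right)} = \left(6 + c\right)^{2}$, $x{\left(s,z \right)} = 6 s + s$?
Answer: $10000$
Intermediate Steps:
$X{\left(w \right)} = 0$ ($X{\left(w \right)} = \frac{w - w}{3} = \frac{1}{3} \cdot 0 = 0$)
$x{\left(s,z \right)} = 7 s$
$\left(C{\left(4,x{\left(5,4 \right)} \right)} + X{\left(4 \right)}\right)^{2} = \left(\left(6 + 4\right)^{2} + 0\right)^{2} = \left(10^{2} + 0\right)^{2} = \left(100 + 0\right)^{2} = 100^{2} = 10000$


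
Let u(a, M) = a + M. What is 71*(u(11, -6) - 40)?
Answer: -2485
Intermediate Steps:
u(a, M) = M + a
71*(u(11, -6) - 40) = 71*((-6 + 11) - 40) = 71*(5 - 40) = 71*(-35) = -2485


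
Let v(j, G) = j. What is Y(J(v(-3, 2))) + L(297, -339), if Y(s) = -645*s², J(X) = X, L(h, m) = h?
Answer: -5508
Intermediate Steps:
Y(J(v(-3, 2))) + L(297, -339) = -645*(-3)² + 297 = -645*9 + 297 = -5805 + 297 = -5508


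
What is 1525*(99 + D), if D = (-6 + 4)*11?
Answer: 117425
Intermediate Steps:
D = -22 (D = -2*11 = -22)
1525*(99 + D) = 1525*(99 - 22) = 1525*77 = 117425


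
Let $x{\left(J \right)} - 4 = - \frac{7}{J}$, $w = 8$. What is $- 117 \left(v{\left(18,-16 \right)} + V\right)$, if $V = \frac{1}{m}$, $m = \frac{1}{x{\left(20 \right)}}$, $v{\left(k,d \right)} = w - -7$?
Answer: $- \frac{43641}{20} \approx -2182.1$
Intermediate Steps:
$x{\left(J \right)} = 4 - \frac{7}{J}$
$v{\left(k,d \right)} = 15$ ($v{\left(k,d \right)} = 8 - -7 = 8 + 7 = 15$)
$m = \frac{20}{73}$ ($m = \frac{1}{4 - \frac{7}{20}} = \frac{1}{\frac{73}{20}} = \frac{20}{73} \approx 0.27397$)
$V = \frac{73}{20}$ ($V = \frac{1}{\frac{20}{73}} = \frac{73}{20} \approx 3.65$)
$- 117 \left(v{\left(18,-16 \right)} + V\right) = - 117 \left(15 + \frac{73}{20}\right) = \left(-117\right) \frac{373}{20} = - \frac{43641}{20}$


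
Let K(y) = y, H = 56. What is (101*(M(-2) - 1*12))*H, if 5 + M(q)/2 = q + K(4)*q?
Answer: -237552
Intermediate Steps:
M(q) = -10 + 10*q (M(q) = -10 + 2*(q + 4*q) = -10 + 2*(5*q) = -10 + 10*q)
(101*(M(-2) - 1*12))*H = (101*((-10 + 10*(-2)) - 1*12))*56 = (101*((-10 - 20) - 12))*56 = (101*(-30 - 12))*56 = (101*(-42))*56 = -4242*56 = -237552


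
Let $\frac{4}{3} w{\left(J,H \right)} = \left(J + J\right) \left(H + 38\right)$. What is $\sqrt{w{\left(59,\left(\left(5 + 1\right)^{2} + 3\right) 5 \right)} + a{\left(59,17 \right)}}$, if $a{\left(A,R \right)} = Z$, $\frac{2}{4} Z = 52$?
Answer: $\frac{\sqrt{82898}}{2} \approx 143.96$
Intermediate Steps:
$Z = 104$ ($Z = 2 \cdot 52 = 104$)
$a{\left(A,R \right)} = 104$
$w{\left(J,H \right)} = \frac{3 J \left(38 + H\right)}{2}$ ($w{\left(J,H \right)} = \frac{3 \left(J + J\right) \left(H + 38\right)}{4} = \frac{3 \cdot 2 J \left(38 + H\right)}{4} = \frac{3 J \left(38 + H\right)}{2}$)
$\sqrt{w{\left(59,\left(\left(5 + 1\right)^{2} + 3\right) 5 \right)} + a{\left(59,17 \right)}} = \sqrt{\frac{3}{2} \cdot 59 \left(38 + \left(\left(5 + 1\right)^{2} + 3\right) 5\right) + 104} = \sqrt{\frac{3}{2} \cdot 59 \left(38 + \left(6^{2} + 3\right) 5\right) + 104} = \sqrt{\frac{3}{2} \cdot 59 \left(38 + \left(36 + 3\right) 5\right) + 104} = \sqrt{\frac{3}{2} \cdot 59 \left(38 + 39 \cdot 5\right) + 104} = \sqrt{\frac{3}{2} \cdot 59 \left(38 + 195\right) + 104} = \sqrt{\frac{3}{2} \cdot 59 \cdot 233 + 104} = \sqrt{\frac{41241}{2} + 104} = \sqrt{\frac{41449}{2}} = \frac{\sqrt{82898}}{2}$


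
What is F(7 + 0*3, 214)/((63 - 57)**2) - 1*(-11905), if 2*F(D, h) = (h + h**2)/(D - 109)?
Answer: 43692155/3672 ≈ 11899.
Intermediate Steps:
F(D, h) = (h + h**2)/(2*(-109 + D)) (F(D, h) = ((h + h**2)/(D - 109))/2 = ((h + h**2)/(-109 + D))/2 = (h + h**2)/(2*(-109 + D)))
F(7 + 0*3, 214)/((63 - 57)**2) - 1*(-11905) = ((1/2)*214*(1 + 214)/(-109 + (7 + 0*3)))/((63 - 57)**2) - 1*(-11905) = ((1/2)*214*215/(-109 + (7 + 0)))/(6**2) + 11905 = ((1/2)*214*215/(-109 + 7))/36 + 11905 = ((1/2)*214*215/(-102))*(1/36) + 11905 = ((1/2)*214*(-1/102)*215)*(1/36) + 11905 = -23005/102*1/36 + 11905 = -23005/3672 + 11905 = 43692155/3672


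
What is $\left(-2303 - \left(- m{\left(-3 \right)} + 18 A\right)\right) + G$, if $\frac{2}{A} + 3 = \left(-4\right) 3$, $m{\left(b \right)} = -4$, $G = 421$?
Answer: $- \frac{9418}{5} \approx -1883.6$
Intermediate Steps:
$A = - \frac{2}{15}$ ($A = \frac{2}{-3 - 12} = \frac{2}{-15} = 2 \left(- \frac{1}{15}\right) = - \frac{2}{15} \approx -0.13333$)
$\left(-2303 - \left(- m{\left(-3 \right)} + 18 A\right)\right) + G = \left(-2303 - \frac{8}{5}\right) + 421 = - \frac{11523}{5} + 421 = - \frac{9418}{5}$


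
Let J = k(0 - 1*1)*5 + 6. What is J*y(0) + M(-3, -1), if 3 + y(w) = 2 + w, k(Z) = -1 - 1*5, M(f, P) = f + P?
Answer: 20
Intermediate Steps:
M(f, P) = P + f
k(Z) = -6 (k(Z) = -1 - 5 = -6)
J = -24 (J = -6*5 + 6 = -30 + 6 = -24)
y(w) = -1 + w (y(w) = -3 + (2 + w) = -1 + w)
J*y(0) + M(-3, -1) = -24*(-1 + 0) + (-1 - 3) = -24*(-1) - 4 = 24 - 4 = 20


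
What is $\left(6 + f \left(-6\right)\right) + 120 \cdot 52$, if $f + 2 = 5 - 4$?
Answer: $6252$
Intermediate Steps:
$f = -1$ ($f = -2 + \left(5 - 4\right) = -2 + 1 = -1$)
$\left(6 + f \left(-6\right)\right) + 120 \cdot 52 = \left(6 - -6\right) + 120 \cdot 52 = \left(6 + 6\right) + 6240 = 12 + 6240 = 6252$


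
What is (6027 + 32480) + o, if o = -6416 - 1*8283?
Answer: 23808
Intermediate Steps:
o = -14699 (o = -6416 - 8283 = -14699)
(6027 + 32480) + o = (6027 + 32480) - 14699 = 38507 - 14699 = 23808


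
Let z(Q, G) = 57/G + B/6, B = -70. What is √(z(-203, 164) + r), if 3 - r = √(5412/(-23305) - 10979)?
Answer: √(-273429312582975 - 1410325380*I*√5963073818135)/5733030 ≈ 6.9567 - 7.531*I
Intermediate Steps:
z(Q, G) = -35/3 + 57/G (z(Q, G) = 57/G - 70/6 = 57/G - 70*⅙ = 57/G - 35/3 = -35/3 + 57/G)
r = 3 - I*√5963073818135/23305 (r = 3 - √(5412/(-23305) - 10979) = 3 - √(5412*(-1/23305) - 10979) = 3 - √(-5412/23305 - 10979) = 3 - √(-255871007/23305) = 3 - I*√5963073818135/23305 ≈ 3.0 - 104.78*I)
√(z(-203, 164) + r) = √((-35/3 + 57/164) + (3 - I*√5963073818135/23305)) = √(-5569/492 + (3 - I*√5963073818135/23305)) = √(-4093/492 - I*√5963073818135/23305)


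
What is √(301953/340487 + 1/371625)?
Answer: 4*√35496951291492507285/25306696275 ≈ 0.94172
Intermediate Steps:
√(301953/340487 + 1/371625) = √(112213624112/126533481375) = 4*√35496951291492507285/25306696275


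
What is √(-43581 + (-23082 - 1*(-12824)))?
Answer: I*√53839 ≈ 232.03*I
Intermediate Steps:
√(-43581 + (-23082 - 1*(-12824))) = √(-43581 + (-23082 + 12824)) = √(-43581 - 10258) = √(-53839) = I*√53839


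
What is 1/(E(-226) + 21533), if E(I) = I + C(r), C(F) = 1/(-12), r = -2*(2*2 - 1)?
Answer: 12/255683 ≈ 4.6933e-5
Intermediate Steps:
r = -6 (r = -2*(4 - 1) = -2*3 = -6)
C(F) = -1/12
E(I) = -1/12 + I (E(I) = I - 1/12 = -1/12 + I)
1/(E(-226) + 21533) = 1/((-1/12 - 226) + 21533) = 1/(-2713/12 + 21533) = 1/(255683/12) = 12/255683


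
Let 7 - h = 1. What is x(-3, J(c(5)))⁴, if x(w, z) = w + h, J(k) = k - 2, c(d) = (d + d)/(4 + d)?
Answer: 81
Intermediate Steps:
c(d) = 2*d/(4 + d) (c(d) = (2*d)/(4 + d) = 2*d/(4 + d))
J(k) = -2 + k
h = 6 (h = 7 - 1*1 = 7 - 1 = 6)
x(w, z) = 6 + w (x(w, z) = w + 6 = 6 + w)
x(-3, J(c(5)))⁴ = (6 - 3)⁴ = 3⁴ = 81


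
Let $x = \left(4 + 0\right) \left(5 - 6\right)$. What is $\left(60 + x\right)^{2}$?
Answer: $3136$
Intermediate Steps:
$x = -4$ ($x = 4 \left(5 - 6\right) = 4 \left(-1\right) = -4$)
$\left(60 + x\right)^{2} = \left(60 - 4\right)^{2} = 56^{2} = 3136$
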